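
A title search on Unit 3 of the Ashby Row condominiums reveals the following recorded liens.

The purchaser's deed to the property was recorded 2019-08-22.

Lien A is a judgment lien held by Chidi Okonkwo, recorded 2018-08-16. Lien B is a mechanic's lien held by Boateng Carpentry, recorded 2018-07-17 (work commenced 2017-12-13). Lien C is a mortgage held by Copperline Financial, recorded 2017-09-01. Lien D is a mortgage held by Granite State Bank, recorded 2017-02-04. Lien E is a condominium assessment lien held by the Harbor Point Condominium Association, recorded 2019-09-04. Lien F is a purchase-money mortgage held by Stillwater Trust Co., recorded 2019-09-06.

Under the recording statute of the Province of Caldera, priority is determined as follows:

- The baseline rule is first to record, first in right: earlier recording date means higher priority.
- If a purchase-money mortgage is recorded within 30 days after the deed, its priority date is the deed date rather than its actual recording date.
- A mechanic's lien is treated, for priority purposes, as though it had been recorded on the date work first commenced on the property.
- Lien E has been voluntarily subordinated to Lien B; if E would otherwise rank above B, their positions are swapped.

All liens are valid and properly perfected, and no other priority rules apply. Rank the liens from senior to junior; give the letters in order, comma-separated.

Effective dates after the stated exceptions: B relates back to 2017-12-13 (work commenced); F was recorded within the 30-day window, so its effective date is the deed date 2019-08-22.
By effective date, earliest first: D (2017-02-04), C (2017-09-01), B (2017-12-13), A (2018-08-16), F (2019-08-22), E (2019-09-04).
Since E is not senior to B, the subordination leaves the order unchanged.

D, C, B, A, F, E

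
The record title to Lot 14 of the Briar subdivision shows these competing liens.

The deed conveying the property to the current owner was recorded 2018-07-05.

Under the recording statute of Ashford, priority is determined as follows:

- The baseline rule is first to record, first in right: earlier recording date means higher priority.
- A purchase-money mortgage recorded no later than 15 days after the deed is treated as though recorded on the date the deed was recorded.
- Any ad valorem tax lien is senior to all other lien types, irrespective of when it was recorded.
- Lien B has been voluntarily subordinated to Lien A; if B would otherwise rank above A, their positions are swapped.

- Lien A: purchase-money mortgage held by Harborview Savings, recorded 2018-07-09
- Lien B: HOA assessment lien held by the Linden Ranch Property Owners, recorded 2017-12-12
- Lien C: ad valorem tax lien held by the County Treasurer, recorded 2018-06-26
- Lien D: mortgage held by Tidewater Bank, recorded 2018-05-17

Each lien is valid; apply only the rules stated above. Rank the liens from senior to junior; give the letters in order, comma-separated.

First, effective dates: A's effective date is the deed date, 2018-07-05.
C, as an ad valorem tax lien, has superpriority and ranks first.
The other liens, earliest effective date first: B (2017-12-12), D (2018-05-17), A (2018-07-05).
The subordination applies — B was senior to A — so B and A swap.

C, A, D, B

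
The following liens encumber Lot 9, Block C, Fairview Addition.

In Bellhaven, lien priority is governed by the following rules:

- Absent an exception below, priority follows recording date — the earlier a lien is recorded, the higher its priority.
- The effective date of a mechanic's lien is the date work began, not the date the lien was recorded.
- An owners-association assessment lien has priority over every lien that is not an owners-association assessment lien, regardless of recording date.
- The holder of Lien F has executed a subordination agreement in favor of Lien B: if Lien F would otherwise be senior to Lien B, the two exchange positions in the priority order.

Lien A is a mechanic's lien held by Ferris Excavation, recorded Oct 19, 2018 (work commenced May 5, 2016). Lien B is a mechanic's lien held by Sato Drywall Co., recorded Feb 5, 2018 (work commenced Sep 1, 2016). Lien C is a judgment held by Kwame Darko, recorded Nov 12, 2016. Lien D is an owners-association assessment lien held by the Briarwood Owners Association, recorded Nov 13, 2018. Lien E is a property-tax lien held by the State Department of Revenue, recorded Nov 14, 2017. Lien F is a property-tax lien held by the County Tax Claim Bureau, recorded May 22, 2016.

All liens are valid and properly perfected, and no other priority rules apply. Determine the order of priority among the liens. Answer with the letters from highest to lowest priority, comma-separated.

Effective dates after the stated exceptions: A relates back to May 5, 2016 (work commenced); B is treated as recorded Sep 1, 2016, the work-commencement date.
As an owners-association assessment lien, D is senior to every other lien.
The other liens, earliest effective date first: A (May 5, 2016), F (May 22, 2016), B (Sep 1, 2016), C (Nov 12, 2016), E (Nov 14, 2017).
F would otherwise be senior to B, so under the subordination agreement F and B exchange positions.

D, A, B, F, C, E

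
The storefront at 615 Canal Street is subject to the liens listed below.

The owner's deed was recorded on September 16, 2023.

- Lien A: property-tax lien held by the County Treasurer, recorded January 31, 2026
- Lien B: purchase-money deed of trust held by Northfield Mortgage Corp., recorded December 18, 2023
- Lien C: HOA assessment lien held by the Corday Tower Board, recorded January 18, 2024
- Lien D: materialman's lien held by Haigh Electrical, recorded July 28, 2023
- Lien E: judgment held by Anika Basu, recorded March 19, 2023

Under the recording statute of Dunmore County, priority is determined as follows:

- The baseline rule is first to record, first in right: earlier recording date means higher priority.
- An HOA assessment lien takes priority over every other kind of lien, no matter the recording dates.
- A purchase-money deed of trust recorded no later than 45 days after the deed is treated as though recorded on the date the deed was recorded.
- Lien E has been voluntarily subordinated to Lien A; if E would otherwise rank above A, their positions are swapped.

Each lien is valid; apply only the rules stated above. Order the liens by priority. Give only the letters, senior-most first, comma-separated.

Effective dates: B was recorded 93 days after the deed — beyond 45 days — so no relation-back applies.
As an HOA assessment lien, C is senior to every other lien.
Remaining liens by effective date: E (March 19, 2023), D (July 28, 2023), B (December 18, 2023), A (January 31, 2026).
Because E would otherwise rank above A, the subordination swaps them.

C, A, D, B, E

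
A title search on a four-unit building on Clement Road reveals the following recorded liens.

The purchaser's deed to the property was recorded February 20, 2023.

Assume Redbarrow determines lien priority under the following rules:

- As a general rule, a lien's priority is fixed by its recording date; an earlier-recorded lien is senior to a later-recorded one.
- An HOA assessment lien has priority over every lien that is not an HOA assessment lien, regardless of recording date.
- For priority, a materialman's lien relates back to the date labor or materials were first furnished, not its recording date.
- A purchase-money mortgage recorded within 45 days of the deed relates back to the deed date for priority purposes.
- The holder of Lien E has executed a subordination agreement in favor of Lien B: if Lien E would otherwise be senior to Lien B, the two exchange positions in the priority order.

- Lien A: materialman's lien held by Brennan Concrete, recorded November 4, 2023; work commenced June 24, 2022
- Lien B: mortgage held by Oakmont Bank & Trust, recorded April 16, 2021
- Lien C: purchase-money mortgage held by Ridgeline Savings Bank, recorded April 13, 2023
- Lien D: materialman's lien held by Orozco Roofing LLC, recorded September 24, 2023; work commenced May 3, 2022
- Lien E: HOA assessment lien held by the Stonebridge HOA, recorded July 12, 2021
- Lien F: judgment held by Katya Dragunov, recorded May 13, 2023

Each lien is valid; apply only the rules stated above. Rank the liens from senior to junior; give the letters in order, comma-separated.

First, effective dates: A relates back to June 24, 2022 (work commenced); C was recorded 52 days after the deed — beyond 45 days — so no relation-back applies; D is treated as recorded May 3, 2022, the work-commencement date.
E, as an HOA assessment lien, has superpriority and ranks first.
Among the remaining liens, by effective date: B (April 16, 2021), D (May 3, 2022), A (June 24, 2022), C (April 13, 2023), F (May 13, 2023).
The subordination applies — E was senior to B — so E and B swap.

B, E, D, A, C, F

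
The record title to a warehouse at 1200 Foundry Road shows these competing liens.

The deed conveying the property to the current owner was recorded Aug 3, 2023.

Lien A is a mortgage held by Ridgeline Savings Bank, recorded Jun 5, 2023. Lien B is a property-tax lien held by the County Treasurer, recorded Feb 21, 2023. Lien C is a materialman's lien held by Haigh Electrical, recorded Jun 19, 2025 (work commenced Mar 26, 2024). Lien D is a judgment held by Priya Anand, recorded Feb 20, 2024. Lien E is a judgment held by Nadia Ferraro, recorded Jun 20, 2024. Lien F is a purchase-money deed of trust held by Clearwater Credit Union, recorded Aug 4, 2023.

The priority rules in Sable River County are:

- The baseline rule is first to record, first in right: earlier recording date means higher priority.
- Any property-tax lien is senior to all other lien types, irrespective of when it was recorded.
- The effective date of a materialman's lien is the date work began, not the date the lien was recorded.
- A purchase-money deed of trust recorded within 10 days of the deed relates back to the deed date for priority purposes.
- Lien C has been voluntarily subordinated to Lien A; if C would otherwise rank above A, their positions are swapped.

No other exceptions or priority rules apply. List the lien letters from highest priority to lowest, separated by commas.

Effective dates: C is treated as recorded Mar 26, 2024, the work-commencement date; F was recorded within the 10-day window, so its effective date is the deed date Aug 3, 2023.
B, as a property-tax lien, has superpriority and ranks first.
Among the remaining liens, by effective date: A (Jun 5, 2023), F (Aug 3, 2023), D (Feb 20, 2024), C (Mar 26, 2024), E (Jun 20, 2024).
C is already junior to A, so the subordination agreement changes nothing.

B, A, F, D, C, E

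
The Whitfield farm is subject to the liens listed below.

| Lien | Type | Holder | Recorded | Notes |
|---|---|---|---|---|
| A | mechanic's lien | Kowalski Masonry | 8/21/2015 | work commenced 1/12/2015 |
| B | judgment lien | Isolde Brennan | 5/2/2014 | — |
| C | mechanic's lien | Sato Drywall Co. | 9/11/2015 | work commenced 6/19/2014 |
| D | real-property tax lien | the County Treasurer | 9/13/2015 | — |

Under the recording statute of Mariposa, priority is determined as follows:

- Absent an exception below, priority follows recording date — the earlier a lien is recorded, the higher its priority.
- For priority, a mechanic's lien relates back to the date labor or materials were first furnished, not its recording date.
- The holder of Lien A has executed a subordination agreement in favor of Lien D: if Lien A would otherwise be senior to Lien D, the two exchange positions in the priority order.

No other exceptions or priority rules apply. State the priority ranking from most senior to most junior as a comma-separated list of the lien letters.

B, C, D, A

Adjusting effective dates: A relates back to 1/12/2015 (work commenced); C's effective date is 6/19/2014, when work began.
Ordering by effective date: B (5/2/2014), C (6/19/2014), A (1/12/2015), D (9/13/2015).
Because A would otherwise rank above D, the subordination swaps them.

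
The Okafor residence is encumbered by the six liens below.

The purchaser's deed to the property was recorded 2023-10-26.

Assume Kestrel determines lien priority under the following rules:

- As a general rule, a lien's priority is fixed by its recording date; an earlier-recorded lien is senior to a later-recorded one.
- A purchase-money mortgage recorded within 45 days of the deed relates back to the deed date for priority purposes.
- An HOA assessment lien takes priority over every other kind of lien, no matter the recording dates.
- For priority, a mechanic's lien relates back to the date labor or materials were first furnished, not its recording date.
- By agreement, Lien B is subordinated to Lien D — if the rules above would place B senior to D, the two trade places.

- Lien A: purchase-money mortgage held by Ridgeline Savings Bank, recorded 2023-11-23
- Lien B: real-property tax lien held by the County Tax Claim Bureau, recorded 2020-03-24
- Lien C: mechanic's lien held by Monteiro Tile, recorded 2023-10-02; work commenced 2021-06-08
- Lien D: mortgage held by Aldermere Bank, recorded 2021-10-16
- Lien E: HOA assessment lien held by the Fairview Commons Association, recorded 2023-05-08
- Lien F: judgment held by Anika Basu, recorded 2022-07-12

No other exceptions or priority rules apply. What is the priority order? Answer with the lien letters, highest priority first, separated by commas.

Effective dates after the stated exceptions: A was recorded within the 45-day window, so its effective date is the deed date 2023-10-26; C is treated as recorded 2021-06-08, the work-commencement date.
As an HOA assessment lien, E is senior to every other lien.
Ordering the rest by effective date: B (2020-03-24), C (2021-06-08), D (2021-10-16), F (2022-07-12), A (2023-10-26).
B would otherwise be senior to D, so under the subordination agreement B and D exchange positions.

E, D, C, B, F, A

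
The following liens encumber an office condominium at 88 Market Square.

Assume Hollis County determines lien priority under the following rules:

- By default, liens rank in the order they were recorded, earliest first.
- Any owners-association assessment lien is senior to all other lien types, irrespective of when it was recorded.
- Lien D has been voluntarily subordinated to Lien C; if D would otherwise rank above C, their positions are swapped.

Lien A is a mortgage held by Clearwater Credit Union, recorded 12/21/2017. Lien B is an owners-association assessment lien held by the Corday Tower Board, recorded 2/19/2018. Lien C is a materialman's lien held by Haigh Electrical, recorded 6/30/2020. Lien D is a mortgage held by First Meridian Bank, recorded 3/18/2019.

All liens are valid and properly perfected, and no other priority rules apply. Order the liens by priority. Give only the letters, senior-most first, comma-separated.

B, A, C, D

B, as an owners-association assessment lien, has superpriority and ranks first.
Ordering the rest by effective date: A (12/21/2017), D (3/18/2019), C (6/30/2020).
D would otherwise be senior to C, so under the subordination agreement D and C exchange positions.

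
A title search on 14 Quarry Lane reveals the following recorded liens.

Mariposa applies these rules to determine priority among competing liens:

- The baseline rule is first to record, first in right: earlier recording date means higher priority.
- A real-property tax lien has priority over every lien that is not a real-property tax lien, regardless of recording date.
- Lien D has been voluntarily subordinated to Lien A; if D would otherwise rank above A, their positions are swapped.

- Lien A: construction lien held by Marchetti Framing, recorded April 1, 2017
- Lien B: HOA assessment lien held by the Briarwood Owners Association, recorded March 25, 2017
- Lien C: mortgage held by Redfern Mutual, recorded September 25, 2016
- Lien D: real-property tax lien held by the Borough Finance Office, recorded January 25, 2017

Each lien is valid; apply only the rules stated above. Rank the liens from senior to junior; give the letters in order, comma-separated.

As a real-property tax lien, D is senior to every other lien.
Ordering the rest by effective date: C (September 25, 2016), B (March 25, 2017), A (April 1, 2017).
D is senior to A before the subordination, so the two trade places.

A, C, B, D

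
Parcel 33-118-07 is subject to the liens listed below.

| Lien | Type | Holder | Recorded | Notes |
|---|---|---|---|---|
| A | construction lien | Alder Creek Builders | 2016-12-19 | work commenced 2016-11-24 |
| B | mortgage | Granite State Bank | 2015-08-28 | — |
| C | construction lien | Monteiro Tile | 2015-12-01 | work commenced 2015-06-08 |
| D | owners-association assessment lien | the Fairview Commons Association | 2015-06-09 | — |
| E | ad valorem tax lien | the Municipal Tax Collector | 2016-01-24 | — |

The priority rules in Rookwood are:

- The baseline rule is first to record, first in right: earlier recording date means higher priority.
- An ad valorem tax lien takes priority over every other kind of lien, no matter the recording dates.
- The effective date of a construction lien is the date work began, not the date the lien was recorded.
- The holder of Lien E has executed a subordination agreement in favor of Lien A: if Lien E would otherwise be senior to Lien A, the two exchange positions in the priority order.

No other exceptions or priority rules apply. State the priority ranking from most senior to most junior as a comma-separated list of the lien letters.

Effective dates: A is treated as recorded 2016-11-24, the work-commencement date; C's effective date is 2015-06-08, when work began.
As an ad valorem tax lien, E is senior to every other lien.
Among the remaining liens, by effective date: C (2015-06-08), D (2015-06-09), B (2015-08-28), A (2016-11-24).
The subordination applies — E was senior to A — so E and A swap.

A, C, D, B, E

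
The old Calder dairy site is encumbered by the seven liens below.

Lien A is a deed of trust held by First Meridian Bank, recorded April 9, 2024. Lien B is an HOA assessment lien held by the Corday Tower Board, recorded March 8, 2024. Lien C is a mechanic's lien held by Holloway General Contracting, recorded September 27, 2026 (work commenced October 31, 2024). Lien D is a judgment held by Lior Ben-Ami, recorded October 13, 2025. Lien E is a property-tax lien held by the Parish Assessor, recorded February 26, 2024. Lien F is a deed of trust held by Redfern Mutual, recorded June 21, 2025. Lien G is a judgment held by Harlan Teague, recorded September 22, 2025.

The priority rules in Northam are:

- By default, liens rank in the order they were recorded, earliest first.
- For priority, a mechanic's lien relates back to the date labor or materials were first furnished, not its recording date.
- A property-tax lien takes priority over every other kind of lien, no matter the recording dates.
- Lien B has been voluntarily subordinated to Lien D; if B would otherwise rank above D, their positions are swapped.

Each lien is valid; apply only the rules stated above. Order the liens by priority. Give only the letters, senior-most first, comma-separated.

Effective dates after the stated exceptions: C's effective date is October 31, 2024, when work began.
E is a property-tax lien and takes priority over every other lien.
Ordering the rest by effective date: B (March 8, 2024), A (April 9, 2024), C (October 31, 2024), F (June 21, 2025), G (September 22, 2025), D (October 13, 2025).
The subordination applies — B was senior to D — so B and D swap.

E, D, A, C, F, G, B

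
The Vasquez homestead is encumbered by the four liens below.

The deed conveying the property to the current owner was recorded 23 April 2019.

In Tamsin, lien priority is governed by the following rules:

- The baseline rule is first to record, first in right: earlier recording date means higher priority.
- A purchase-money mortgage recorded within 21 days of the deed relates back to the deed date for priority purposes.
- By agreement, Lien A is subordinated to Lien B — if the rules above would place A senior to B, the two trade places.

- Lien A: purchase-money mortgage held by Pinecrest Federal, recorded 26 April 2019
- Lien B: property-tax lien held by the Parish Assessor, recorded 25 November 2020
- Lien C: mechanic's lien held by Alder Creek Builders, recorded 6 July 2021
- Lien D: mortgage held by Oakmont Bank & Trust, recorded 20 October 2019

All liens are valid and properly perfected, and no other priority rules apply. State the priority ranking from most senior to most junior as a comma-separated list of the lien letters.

Effective dates: A relates back to the deed date 23 April 2019.
By effective date, earliest first: A (23 April 2019), D (20 October 2019), B (25 November 2020), C (6 July 2021).
Because A would otherwise rank above B, the subordination swaps them.

B, D, A, C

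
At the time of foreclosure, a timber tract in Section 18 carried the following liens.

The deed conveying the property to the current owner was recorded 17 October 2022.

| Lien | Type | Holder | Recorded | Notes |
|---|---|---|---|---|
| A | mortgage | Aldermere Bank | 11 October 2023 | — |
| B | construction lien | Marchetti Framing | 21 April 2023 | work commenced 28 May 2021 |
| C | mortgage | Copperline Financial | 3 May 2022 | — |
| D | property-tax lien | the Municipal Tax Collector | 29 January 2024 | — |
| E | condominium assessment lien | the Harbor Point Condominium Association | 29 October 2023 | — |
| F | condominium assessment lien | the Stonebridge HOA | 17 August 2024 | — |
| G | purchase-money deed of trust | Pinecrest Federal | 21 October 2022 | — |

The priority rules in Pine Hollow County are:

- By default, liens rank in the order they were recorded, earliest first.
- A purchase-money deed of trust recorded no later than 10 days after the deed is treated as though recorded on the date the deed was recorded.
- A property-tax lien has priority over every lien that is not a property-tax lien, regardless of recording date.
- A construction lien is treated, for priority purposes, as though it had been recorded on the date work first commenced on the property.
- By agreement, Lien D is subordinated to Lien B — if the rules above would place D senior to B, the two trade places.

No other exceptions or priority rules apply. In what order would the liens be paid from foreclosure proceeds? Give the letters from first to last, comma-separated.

Adjusting effective dates: B relates back to 28 May 2021 (work commenced); G was recorded within the 10-day window, so its effective date is the deed date 17 October 2022.
D is a property-tax lien, so it outranks all other liens regardless of date.
The other liens, earliest effective date first: B (28 May 2021), C (3 May 2022), G (17 October 2022), A (11 October 2023), E (29 October 2023), F (17 August 2024).
D would otherwise be senior to B, so under the subordination agreement D and B exchange positions.

B, D, C, G, A, E, F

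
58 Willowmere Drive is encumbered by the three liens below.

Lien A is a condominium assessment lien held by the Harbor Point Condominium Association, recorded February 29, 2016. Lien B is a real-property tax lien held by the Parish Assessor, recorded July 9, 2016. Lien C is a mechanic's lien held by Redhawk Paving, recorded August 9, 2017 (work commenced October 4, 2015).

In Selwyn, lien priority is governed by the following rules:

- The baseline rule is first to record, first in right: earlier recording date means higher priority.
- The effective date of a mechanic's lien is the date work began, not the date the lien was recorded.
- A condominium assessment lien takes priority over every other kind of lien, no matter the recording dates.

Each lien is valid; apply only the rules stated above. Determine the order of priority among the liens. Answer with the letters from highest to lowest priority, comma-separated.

Adjusting effective dates: C relates back to October 4, 2015 (work commenced).
As a condominium assessment lien, A is senior to every other lien.
Among the remaining liens, by effective date: C (October 4, 2015), B (July 9, 2016).

A, C, B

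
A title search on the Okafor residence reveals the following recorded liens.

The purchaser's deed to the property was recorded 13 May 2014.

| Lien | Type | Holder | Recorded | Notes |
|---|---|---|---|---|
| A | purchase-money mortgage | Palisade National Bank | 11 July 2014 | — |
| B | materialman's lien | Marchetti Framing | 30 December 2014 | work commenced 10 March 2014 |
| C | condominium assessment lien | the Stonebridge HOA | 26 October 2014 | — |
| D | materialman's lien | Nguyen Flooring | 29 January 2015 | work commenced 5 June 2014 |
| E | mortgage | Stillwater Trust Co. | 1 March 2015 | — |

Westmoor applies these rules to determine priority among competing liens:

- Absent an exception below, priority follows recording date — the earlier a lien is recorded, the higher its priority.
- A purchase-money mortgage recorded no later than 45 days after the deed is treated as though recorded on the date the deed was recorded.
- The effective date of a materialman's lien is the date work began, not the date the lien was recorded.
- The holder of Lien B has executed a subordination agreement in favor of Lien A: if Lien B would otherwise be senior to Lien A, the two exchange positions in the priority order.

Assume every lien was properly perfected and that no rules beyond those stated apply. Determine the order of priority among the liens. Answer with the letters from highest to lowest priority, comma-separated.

A, D, B, C, E

Effective dates after the stated exceptions: A missed the 45-day window (59 days after the deed), so its recording date stands; B relates back to 10 March 2014 (work commenced); D relates back to 5 June 2014 (work commenced).
By effective date: B (10 March 2014), D (5 June 2014), A (11 July 2014), C (26 October 2014), E (1 March 2015).
B would otherwise be senior to A, so under the subordination agreement B and A exchange positions.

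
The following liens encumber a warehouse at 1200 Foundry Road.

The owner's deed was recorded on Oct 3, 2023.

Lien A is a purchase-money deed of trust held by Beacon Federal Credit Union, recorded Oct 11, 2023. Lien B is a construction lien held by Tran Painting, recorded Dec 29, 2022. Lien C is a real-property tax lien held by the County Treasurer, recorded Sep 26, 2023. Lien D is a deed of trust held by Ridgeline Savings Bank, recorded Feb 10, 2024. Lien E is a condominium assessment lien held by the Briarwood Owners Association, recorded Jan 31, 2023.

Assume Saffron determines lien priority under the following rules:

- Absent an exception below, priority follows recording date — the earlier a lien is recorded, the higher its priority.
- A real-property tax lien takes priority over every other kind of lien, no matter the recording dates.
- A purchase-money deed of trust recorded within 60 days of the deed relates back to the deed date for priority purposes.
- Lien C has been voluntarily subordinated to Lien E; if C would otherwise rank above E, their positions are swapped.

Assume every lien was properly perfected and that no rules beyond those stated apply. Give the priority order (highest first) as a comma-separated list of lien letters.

E, B, C, A, D

Effective dates after the stated exceptions: A's effective date is the deed date, Oct 3, 2023.
C is a real-property tax lien, so it outranks all other liens regardless of date.
Remaining liens by effective date: B (Dec 29, 2022), E (Jan 31, 2023), A (Oct 3, 2023), D (Feb 10, 2024).
C is senior to E before the subordination, so the two trade places.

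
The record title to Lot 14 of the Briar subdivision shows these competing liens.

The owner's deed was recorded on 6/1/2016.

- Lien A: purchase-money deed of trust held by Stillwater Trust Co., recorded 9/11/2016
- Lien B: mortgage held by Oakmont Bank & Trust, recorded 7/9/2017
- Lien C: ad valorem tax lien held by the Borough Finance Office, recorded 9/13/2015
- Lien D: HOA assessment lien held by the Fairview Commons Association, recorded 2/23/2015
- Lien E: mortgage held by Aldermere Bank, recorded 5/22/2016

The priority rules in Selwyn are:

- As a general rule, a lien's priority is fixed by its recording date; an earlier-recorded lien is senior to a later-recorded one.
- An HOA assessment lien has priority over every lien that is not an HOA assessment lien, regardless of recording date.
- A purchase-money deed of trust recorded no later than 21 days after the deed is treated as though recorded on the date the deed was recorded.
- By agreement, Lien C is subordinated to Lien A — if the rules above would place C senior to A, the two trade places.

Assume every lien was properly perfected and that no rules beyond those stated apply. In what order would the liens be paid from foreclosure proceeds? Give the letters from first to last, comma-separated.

D, A, E, C, B

Effective dates after the stated exceptions: A was recorded 102 days after the deed — beyond 21 days — so no relation-back applies.
D, as an HOA assessment lien, has superpriority and ranks first.
Ordering the rest by effective date: C (9/13/2015), E (5/22/2016), A (9/11/2016), B (7/9/2017).
C is senior to A before the subordination, so the two trade places.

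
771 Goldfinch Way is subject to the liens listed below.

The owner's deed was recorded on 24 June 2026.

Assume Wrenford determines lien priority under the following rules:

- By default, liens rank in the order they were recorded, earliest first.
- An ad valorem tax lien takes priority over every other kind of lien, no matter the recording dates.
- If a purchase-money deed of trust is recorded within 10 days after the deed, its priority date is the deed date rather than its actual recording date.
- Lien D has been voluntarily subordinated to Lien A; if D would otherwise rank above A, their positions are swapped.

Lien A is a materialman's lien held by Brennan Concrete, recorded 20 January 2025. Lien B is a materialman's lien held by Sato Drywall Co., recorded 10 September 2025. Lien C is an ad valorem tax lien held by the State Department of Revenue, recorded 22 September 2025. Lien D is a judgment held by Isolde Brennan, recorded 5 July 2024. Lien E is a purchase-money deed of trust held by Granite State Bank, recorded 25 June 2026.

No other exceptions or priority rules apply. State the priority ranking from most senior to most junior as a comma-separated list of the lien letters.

Effective dates: E relates back to the deed date 24 June 2026.
As an ad valorem tax lien, C is senior to every other lien.
The other liens, earliest effective date first: D (5 July 2024), A (20 January 2025), B (10 September 2025), E (24 June 2026).
D would otherwise be senior to A, so under the subordination agreement D and A exchange positions.

C, A, D, B, E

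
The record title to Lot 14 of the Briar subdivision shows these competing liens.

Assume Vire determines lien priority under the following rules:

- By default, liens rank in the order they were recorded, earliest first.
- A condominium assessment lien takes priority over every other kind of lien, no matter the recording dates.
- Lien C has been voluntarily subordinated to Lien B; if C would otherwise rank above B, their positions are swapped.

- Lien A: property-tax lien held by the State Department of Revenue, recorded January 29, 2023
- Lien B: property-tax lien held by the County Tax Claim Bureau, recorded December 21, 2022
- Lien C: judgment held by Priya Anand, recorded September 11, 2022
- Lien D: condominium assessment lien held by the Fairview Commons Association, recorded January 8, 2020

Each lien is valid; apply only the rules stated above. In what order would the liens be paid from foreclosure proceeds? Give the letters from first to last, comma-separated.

D, as a condominium assessment lien, has superpriority and ranks first.
Remaining liens by effective date: C (September 11, 2022), B (December 21, 2022), A (January 29, 2023).
Because C would otherwise rank above B, the subordination swaps them.

D, B, C, A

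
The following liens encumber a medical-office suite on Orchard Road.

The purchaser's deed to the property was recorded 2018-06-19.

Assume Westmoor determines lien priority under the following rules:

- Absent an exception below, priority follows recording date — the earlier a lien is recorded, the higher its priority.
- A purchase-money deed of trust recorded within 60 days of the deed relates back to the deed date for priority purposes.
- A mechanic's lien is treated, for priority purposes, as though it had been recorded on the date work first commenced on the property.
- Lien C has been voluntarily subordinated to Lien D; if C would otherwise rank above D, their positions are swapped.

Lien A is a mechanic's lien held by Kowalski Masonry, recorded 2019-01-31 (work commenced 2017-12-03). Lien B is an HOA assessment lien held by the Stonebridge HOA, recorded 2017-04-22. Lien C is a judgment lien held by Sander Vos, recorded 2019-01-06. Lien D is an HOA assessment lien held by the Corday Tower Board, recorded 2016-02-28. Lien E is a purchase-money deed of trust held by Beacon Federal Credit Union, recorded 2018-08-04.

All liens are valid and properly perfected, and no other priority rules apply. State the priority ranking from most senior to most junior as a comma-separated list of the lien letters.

Effective dates: A is treated as recorded 2017-12-03, the work-commencement date; E's effective date is the deed date, 2018-06-19.
By effective date: D (2016-02-28), B (2017-04-22), A (2017-12-03), E (2018-06-19), C (2019-01-06).
C already ranks below D; the subordination has no effect.

D, B, A, E, C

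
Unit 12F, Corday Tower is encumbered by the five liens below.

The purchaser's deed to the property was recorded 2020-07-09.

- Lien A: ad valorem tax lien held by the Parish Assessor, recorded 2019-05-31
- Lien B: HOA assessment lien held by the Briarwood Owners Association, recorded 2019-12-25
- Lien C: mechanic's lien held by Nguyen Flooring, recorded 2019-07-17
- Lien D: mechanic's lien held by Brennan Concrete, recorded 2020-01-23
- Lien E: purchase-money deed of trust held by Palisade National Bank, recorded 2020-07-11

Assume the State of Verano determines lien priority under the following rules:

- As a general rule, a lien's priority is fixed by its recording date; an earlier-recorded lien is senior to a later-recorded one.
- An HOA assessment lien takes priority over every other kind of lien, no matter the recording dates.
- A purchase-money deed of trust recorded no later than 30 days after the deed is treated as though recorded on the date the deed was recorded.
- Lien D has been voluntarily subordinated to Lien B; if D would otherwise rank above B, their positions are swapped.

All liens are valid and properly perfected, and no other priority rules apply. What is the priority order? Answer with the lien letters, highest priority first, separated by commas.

Effective dates after the stated exceptions: E relates back to the deed date 2020-07-09.
As an HOA assessment lien, B is senior to every other lien.
The other liens, earliest effective date first: A (2019-05-31), C (2019-07-17), D (2020-01-23), E (2020-07-09).
D is already junior to B, so the subordination agreement changes nothing.

B, A, C, D, E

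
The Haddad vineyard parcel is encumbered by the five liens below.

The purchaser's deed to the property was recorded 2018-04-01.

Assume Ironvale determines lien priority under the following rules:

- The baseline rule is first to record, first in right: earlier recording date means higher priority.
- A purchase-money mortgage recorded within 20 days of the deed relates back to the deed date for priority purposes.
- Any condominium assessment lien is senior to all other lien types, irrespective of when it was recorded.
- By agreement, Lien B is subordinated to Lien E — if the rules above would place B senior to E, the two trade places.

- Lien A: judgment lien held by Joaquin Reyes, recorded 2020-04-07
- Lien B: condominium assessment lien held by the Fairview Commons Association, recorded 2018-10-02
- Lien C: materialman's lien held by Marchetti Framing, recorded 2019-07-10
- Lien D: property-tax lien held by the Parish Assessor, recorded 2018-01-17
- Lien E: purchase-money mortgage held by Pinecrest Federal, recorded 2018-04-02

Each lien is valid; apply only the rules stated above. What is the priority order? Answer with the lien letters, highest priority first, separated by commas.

Effective dates after the stated exceptions: E's effective date is the deed date, 2018-04-01.
B is a condominium assessment lien, so it outranks all other liens regardless of date.
Among the remaining liens, by effective date: D (2018-01-17), E (2018-04-01), C (2019-07-10), A (2020-04-07).
B would otherwise be senior to E, so under the subordination agreement B and E exchange positions.

E, D, B, C, A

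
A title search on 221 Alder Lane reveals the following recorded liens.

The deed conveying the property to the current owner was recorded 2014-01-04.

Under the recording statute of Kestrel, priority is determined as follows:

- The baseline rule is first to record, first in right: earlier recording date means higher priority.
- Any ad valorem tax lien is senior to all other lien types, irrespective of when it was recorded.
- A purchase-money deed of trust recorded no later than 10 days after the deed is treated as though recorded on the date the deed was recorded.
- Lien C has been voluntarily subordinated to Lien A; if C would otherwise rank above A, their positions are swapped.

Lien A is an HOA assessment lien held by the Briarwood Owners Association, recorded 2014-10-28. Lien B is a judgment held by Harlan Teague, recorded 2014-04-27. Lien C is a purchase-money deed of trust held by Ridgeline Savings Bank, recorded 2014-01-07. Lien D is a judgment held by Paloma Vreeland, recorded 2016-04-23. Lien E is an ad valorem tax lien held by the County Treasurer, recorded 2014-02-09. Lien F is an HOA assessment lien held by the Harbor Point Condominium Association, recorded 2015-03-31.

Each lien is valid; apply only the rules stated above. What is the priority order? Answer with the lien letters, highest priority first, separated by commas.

E, A, B, C, F, D

Effective dates after the stated exceptions: C's effective date is the deed date, 2014-01-04.
E is an ad valorem tax lien, so it outranks all other liens regardless of date.
Ordering the rest by effective date: C (2014-01-04), B (2014-04-27), A (2014-10-28), F (2015-03-31), D (2016-04-23).
The subordination applies — C was senior to A — so C and A swap.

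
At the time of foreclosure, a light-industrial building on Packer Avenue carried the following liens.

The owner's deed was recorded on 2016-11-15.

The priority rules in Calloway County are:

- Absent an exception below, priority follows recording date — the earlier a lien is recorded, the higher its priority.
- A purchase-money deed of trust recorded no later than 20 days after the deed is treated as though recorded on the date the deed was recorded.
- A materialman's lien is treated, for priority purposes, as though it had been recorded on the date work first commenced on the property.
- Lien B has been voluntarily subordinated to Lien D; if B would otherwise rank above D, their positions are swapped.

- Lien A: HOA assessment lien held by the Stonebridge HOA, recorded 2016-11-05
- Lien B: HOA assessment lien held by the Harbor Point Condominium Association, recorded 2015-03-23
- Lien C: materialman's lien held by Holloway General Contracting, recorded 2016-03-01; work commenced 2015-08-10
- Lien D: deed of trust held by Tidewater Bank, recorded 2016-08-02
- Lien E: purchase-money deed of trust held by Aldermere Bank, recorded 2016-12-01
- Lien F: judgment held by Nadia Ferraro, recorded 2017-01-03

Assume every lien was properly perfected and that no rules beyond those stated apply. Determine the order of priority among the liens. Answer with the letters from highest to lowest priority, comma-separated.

Effective dates: C's effective date is 2015-08-10, when work began; E relates back to the deed date 2016-11-15.
Sorted by effective date: B (2015-03-23), C (2015-08-10), D (2016-08-02), A (2016-11-05), E (2016-11-15), F (2017-01-03).
B is senior to D before the subordination, so the two trade places.

D, C, B, A, E, F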